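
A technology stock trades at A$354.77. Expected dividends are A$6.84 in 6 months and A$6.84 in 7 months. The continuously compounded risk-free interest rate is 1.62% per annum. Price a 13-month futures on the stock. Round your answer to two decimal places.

A$347.25

PV(dividends) I = 6.84·e^(−0.0162·6/12) + 6.84·e^(−0.0162·7/12)
I = 6.7848 + 6.7757 = 13.5605
F = (S − I)·e^(rT) = (354.77 − 13.5605) · e^(0.0162·13/12)
= 341.2095 · e^0.017550 = 341.2095 × 1.017705 = A$347.25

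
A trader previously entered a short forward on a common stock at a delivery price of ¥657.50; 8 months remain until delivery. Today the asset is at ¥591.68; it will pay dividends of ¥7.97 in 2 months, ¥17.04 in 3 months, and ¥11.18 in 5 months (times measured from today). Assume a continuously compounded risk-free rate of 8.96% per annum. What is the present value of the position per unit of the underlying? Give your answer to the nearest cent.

PV(remaining dividends) I = 7.97·e^(−0.0896·2/12) + 17.04·e^(−0.0896·3/12) + 11.18·e^(−0.0896·5/12) = 35.2847
Current forward F = (S − I)·e^(rT) = (591.68 − 35.2847)·e^(0.0896·8/12) = 556.3953 × 1.061553 = 590.6431
Value (long) = (F − K)·e^(−rT) = (590.6431 − 657.50) × 0.942016 = -62.9803
Short position value = −(long value) = ¥62.98

¥62.98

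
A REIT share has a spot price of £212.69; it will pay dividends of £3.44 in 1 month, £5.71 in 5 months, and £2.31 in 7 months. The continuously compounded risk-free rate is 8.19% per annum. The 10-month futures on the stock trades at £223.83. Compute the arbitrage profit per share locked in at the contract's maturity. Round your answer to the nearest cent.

PV(dividends) I = 3.44·e^(−0.0819·1/12) + 5.71·e^(−0.0819·5/12) + 2.31·e^(−0.0819·7/12) = 11.1373
Fair futures F* = (S − I)·e^(rT) = (212.69 − 11.1373)·e^0.068250 = 201.5527 × 1.070633 = 215.7890
Market £223.83 > fair 215.7890: forward overpriced → cash-and-carry (borrow at r, buy the stock and collect the dividends, short the forward).
Profit at T = |F_mkt − F*| = |223.83 − 215.7890| = £8.04 per share

£8.04 per share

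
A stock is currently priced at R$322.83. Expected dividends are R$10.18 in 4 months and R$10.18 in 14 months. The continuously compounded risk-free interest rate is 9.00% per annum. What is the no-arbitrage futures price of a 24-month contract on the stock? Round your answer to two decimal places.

PV(dividends) I = 10.18·e^(−0.0900·4/12) + 10.18·e^(−0.0900·14/12)
I = 9.8791 + 9.1653 = 19.0444
F = (S − I)·e^(rT) = (322.83 − 19.0444) · e^(0.0900·24/12)
= 303.7856 · e^0.180000 = 303.7856 × 1.197217 = R$363.70

R$363.70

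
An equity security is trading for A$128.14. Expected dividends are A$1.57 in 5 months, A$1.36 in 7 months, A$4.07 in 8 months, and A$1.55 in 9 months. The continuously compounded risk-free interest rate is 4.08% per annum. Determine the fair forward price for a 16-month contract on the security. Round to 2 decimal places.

A$126.50

PV(dividends) I = 1.57·e^(−0.0408·5/12) + 1.36·e^(−0.0408·7/12) + 4.07·e^(−0.0408·8/12) + 1.55·e^(−0.0408·9/12)
I = 1.5435 + 1.3280 + 3.9608 + 1.5033 = 8.3356
F = (S − I)·e^(rT) = (128.14 − 8.3356) · e^(0.0408·16/12)
= 119.8044 · e^0.054400 = 119.8044 × 1.055907 = A$126.50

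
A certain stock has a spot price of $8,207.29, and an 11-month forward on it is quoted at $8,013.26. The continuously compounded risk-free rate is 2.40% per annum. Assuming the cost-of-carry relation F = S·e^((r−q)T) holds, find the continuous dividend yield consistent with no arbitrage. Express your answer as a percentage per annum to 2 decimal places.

From F = S·e^((r−q)T): (r − q) = ln(F/S)/T
ln(8013.26/8207.29) = ln(0.976359) = -0.023925
(r − q) = -0.023925 / (11/12) = -0.026100
q = r − ln(F/S)/T = 0.0240 + 0.026100 = 0.050100
q = 5.01%

5.01%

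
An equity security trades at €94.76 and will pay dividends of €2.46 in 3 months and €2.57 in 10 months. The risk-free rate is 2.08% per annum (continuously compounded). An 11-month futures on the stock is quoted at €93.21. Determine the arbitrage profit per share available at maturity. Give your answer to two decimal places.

€1.69 per share

PV(dividends) I = 2.46·e^(−0.0208·3/12) + 2.57·e^(−0.0208·10/12) = 4.9731
Fair futures F* = (S − I)·e^(rT) = (94.76 − 4.9731)·e^0.019067 = 89.7869 × 1.019250 = 91.5153
Market €93.21 > fair 91.5153: forward overpriced → cash-and-carry (borrow at r, buy the stock and collect the dividends, short the forward).
Profit at T = |F_mkt − F*| = |93.21 − 91.5153| = €1.69 per share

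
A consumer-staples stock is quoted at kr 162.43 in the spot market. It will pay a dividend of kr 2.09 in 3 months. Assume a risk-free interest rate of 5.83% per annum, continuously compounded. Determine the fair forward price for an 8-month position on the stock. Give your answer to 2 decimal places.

PV(dividends) I = 2.09·e^(−0.0583·3/12)
I = 2.0598
F = (S − I)·e^(rT) = (162.43 − 2.0598) · e^(0.0583·8/12)
= 160.3702 · e^0.038867 = 160.3702 × 1.039632 = kr 166.73

kr 166.73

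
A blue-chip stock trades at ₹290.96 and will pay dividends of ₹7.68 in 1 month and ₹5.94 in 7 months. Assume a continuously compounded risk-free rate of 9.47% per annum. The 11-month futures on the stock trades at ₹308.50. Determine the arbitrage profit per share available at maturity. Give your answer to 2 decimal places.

₹5.59 per share

PV(dividends) I = 7.68·e^(−0.0947·1/12) + 5.94·e^(−0.0947·7/12) = 13.2404
Fair futures F* = (S − I)·e^(rT) = (290.96 − 13.2404)·e^0.086808 = 277.7196 × 1.090687 = 302.9052
Market ₹308.50 > fair 302.9052: forward overpriced → cash-and-carry (borrow at r, buy the stock and collect the dividends, short the forward).
Profit at T = |F_mkt − F*| = |308.50 − 302.9052| = ₹5.59 per share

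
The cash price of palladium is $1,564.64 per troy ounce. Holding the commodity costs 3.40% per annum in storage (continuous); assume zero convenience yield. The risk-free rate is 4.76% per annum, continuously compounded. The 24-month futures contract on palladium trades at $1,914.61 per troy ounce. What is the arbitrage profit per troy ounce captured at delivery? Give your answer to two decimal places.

$72.60 per troy ounce

Fair futures: F* = S·e^(carry·T), with carry = (r + u) = 0.0476 + 0.0340 = 0.0816
F* = 1564.64 · e^(0.0816 × 24/12) = 1564.64 · e^0.16320000 = 1564.64 × 1.17727212 = $1842.0070
Market $1914.61 > fair $1842.0070: forward overpriced → cash-and-carry (buy spot, short the forward).
At maturity, profit = |F_mkt − F*| = |1914.61 − 1842.0070| = $72.60 per troy ounce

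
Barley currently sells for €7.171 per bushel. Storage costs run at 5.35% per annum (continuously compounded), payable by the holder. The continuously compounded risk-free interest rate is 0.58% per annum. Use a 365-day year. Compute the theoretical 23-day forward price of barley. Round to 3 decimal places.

Net carry = r + u − y = 0.0058 + 0.0535 − 0.0000 = 0.0593
F = S·e^((r+u−y)T) = 7.171 · e^(0.0593 × 23/365) = 7.171 · e^0.003737
= 7.171 × 1.003744 = €7.198 per bushel

€7.198 per bushel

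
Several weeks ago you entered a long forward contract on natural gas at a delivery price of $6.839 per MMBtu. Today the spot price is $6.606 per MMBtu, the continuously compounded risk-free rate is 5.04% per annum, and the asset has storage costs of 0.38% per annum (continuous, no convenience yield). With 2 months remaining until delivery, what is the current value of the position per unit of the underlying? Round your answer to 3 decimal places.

Current fair forward for the remaining 2 months: F = S·e^((r + u)·T), (r + u) = 0.0504 + 0.0038 = 0.0542
F = 6.606 · e^(0.0542 × 2/12) = 6.606 × 1.009074 = 6.6659
Value of long forward = (F − K)·e^(−rT) = (6.6659 − 6.839) · e^(−0.0504·2/12)
= -0.1731 × 0.991635 = -0.172

-$0.172 per MMBtu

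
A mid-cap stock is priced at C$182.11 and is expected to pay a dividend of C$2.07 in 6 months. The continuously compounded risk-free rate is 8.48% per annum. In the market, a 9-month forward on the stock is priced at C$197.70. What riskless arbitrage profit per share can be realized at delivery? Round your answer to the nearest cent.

PV(dividends) I = 2.07·e^(−0.0848·6/12) = 1.9841
Fair forward F* = (S − I)·e^(rT) = (182.11 − 1.9841)·e^0.063600 = 180.1259 × 1.065666 = 191.9540
Market C$197.70 > fair 191.9540: forward overpriced → cash-and-carry (borrow at r, buy the stock and collect the dividends, short the forward).
Profit at T = |F_mkt − F*| = |197.70 − 191.9540| = C$5.75 per share

C$5.75 per share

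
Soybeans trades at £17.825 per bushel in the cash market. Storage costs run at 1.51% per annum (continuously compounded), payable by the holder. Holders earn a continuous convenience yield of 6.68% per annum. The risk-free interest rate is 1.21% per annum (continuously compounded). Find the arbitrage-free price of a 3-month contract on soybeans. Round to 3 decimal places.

Net carry = r + u − y = 0.0121 + 0.0151 − 0.0668 = -0.0396
F = S·e^((r+u−y)T) = 17.825 · e^(-0.0396 × 3/12) = 17.825 · e^-0.009900
= 17.825 × 0.990149 = £17.649 per bushel

£17.649 per bushel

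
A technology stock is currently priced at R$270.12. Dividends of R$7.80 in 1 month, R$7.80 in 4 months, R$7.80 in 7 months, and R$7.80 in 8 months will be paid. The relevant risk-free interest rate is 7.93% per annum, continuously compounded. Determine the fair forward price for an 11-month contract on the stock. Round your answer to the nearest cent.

PV(dividends) I = 7.80·e^(−0.0793·1/12) + 7.80·e^(−0.0793·4/12) + 7.80·e^(−0.0793·7/12) + 7.80·e^(−0.0793·8/12)
I = 7.7486 + 7.5965 + 7.4474 + 7.3984 = 30.1909
F = (S − I)·e^(rT) = (270.12 − 30.1909) · e^(0.0793·11/12)
= 239.9291 · e^0.072692 = 239.9291 × 1.075399 = R$258.02

R$258.02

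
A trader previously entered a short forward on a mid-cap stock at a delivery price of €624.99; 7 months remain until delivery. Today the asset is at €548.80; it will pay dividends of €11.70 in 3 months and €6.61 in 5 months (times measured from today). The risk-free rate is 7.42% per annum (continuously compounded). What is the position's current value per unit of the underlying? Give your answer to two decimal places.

€67.61

PV(remaining dividends) I = 11.70·e^(−0.0742·3/12) + 6.61·e^(−0.0742·5/12) = 17.8937
Current forward F = (S − I)·e^(rT) = (548.80 − 17.8937)·e^(0.0742·7/12) = 530.9063 × 1.044234 = 554.3904
Value (long) = (F − K)·e^(−rT) = (554.3904 − 624.99) × 0.957640 = -67.6090
Short position value = −(long value) = €67.61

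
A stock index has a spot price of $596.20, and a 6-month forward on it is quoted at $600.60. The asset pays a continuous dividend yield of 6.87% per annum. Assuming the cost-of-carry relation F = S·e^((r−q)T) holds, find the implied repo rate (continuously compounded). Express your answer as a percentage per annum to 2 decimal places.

8.34%

From F = S·e^((r−q)T): (r − q) = ln(F/S)/T
ln(600.60/596.20) = ln(1.007380) = 0.007353
(r − q) = 0.007353 / (6/12) = 0.014706
r = ln(F/S)/T + q = 0.014706 + 0.0687 = 0.083406
r = 8.34%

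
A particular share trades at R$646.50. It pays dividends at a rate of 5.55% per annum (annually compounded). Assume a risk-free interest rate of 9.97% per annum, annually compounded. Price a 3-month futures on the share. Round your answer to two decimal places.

F = S · (1+r)^T / (1+q)^T
= 646.50 × 1.024044 / 1.013595 = 646.50 × 1.010309
F = R$653.16

R$653.16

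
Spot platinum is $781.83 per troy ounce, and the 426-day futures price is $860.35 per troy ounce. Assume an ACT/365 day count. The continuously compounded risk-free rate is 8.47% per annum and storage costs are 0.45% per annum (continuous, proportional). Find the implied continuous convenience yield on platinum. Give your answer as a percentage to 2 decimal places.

F = S·e^((r+u−y)T) ⇒ (r+u−y) = ln(F/S)/T
ln(860.35/781.83) = 0.095702; /T ⇒ 0.081998
y = r + u − ln(F/S)/T = 0.0847 + 0.0045 − 0.081998 = 0.007202
y = 0.72%

0.72%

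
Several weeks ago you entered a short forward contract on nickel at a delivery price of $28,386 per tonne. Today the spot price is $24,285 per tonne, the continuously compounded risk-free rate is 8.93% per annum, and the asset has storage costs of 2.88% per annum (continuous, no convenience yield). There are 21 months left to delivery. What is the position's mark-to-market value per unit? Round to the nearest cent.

Current fair forward for the remaining 21 months: F = S·e^((r + u)·T), (r + u) = 0.0893 + 0.0288 = 0.1181
F = 24285 · e^(0.1181 × 21/12) = 24285 × 1.22958289 = 29860.4205
Value of long forward = (F − K)·e^(−rT) = (29860.4205 − 28386) · e^(−0.0893·21/12)
= 1474.4205 × 0.85532394 = 1261.11
Short position value = −(long value) = -$1261.11

-$1261.11 per tonne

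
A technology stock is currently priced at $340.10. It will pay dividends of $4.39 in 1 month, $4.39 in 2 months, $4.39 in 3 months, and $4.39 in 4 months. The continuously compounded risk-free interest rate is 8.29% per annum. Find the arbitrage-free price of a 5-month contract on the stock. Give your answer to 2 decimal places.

PV(dividends) I = 4.39·e^(−0.0829·1/12) + 4.39·e^(−0.0829·2/12) + 4.39·e^(−0.0829·3/12) + 4.39·e^(−0.0829·4/12)
I = 4.3598 + 4.3298 + 4.3000 + 4.2704 = 17.2600
F = (S − I)·e^(rT) = (340.10 − 17.2600) · e^(0.0829·5/12)
= 322.8400 · e^0.034542 = 322.8400 × 1.035146 = $334.19

$334.19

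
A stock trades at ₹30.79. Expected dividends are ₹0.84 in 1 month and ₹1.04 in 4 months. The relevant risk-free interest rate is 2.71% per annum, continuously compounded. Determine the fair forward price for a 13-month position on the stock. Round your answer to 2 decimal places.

PV(dividends) I = 0.84·e^(−0.0271·1/12) + 1.04·e^(−0.0271·4/12)
I = 0.8381 + 1.0306 = 1.8687
F = (S − I)·e^(rT) = (30.79 − 1.8687) · e^(0.0271·13/12)
= 28.9213 · e^0.029358 = 28.9213 × 1.029793 = ₹29.78

₹29.78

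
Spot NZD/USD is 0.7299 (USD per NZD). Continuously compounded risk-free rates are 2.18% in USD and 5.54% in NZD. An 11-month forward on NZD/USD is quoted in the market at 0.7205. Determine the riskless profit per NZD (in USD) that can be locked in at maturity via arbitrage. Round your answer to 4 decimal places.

0.0127 per NZD (in USD)

Fair forward: F* = S·e^(carry·T), with carry = (r_USD − r_NZD) = 0.0218 − 0.0554 = -0.0336
F* = 0.7299 · e^(-0.0336 × 11/12) = 0.7299 · e^-0.030800 = 0.7299 × 0.969669 = 0.7078
Market 0.7205 > fair 0.7078: forward overpriced → cash-and-carry (buy spot, short the forward).
At maturity, profit = |F_mkt − F*| = |0.7205 − 0.7078| = 0.0127 per NZD (in USD)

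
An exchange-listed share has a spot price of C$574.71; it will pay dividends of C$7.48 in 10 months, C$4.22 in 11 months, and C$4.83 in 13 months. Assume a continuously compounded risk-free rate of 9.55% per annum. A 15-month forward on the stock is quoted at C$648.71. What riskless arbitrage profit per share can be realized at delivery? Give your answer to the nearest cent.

C$18.18 per share

PV(dividends) I = 7.48·e^(−0.0955·10/12) + 4.22·e^(−0.0955·11/12) + 4.83·e^(−0.0955·13/12) = 15.1293
Fair forward F* = (S − I)·e^(rT) = (574.71 − 15.1293)·e^0.119375 = 559.5807 × 1.126792 = 630.5311
Market C$648.71 > fair 630.5311: forward overpriced → cash-and-carry (borrow at r, buy the stock and collect the dividends, short the forward).
Profit at T = |F_mkt − F*| = |648.71 − 630.5311| = C$18.18 per share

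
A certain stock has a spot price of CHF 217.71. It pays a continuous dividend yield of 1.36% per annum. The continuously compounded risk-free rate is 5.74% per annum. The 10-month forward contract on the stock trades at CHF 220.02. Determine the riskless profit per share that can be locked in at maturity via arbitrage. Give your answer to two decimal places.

Fair forward: F* = S·e^(carry·T), with carry = (r − q) = 0.0574 − 0.0136 = 0.0438
F* = 217.71 · e^(0.0438 × 10/12) = 217.71 · e^0.036500 = 217.71 × 1.037174 = CHF 225.8032
Market CHF 220.02 < fair CHF 225.8032: forward underpriced → reverse cash-and-carry (short spot, go long the forward).
At maturity, profit = |F_mkt − F*| = |220.02 − 225.8032| = CHF 5.78 per share

CHF 5.78 per share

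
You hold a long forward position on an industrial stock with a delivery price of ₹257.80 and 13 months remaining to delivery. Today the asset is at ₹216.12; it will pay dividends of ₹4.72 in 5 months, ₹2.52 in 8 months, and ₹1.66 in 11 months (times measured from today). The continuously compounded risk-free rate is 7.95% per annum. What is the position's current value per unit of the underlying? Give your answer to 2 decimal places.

PV(remaining dividends) I = 4.72·e^(−0.0795·5/12) + 2.52·e^(−0.0795·8/12) + 1.66·e^(−0.0795·11/12) = 8.4995
Current forward F = (S − I)·e^(rT) = (216.12 − 8.4995)·e^(0.0795·13/12) = 207.6205 × 1.089943 = 226.2945
Value (long) = (F − K)·e^(−rT) = (226.2945 − 257.80) × 0.917480 = -28.9057
Value = -₹28.91

-₹28.91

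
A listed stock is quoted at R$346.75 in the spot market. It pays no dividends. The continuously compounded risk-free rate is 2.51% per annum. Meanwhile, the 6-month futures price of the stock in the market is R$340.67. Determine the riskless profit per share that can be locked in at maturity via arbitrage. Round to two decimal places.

Fair futures: F* = S·e^(carry·T), with carry = r = 0.0251
F* = 346.75 · e^(0.0251 × 6/12) = 346.75 · e^0.012550 = 346.75 × 1.012629 = R$351.1291
Market R$340.67 < fair R$351.1291: forward underpriced → reverse cash-and-carry (short spot, go long the forward).
At maturity, profit = |F_mkt − F*| = |340.67 − 351.1291| = R$10.46 per share

R$10.46 per share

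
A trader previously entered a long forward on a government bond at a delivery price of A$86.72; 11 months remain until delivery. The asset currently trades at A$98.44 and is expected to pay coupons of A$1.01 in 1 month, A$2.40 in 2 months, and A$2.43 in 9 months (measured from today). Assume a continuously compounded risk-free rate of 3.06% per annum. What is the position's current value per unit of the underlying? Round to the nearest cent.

A$8.35

PV(remaining coupons) I = 1.01·e^(−0.0306·1/12) + 2.40·e^(−0.0306·2/12) + 2.43·e^(−0.0306·9/12) = 5.7701
Current forward F = (S − I)·e^(rT) = (98.44 − 5.7701)·e^(0.0306·11/12) = 92.6699 × 1.028447 = 95.3061
Value (long) = (F − K)·e^(−rT) = (95.3061 − 86.72) × 0.972340 = 8.3486
Value = A$8.35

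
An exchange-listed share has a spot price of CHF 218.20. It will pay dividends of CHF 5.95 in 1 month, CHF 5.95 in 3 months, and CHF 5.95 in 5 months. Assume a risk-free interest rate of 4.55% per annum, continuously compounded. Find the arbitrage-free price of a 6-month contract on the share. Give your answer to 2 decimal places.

PV(dividends) I = 5.95·e^(−0.0455·1/12) + 5.95·e^(−0.0455·3/12) + 5.95·e^(−0.0455·5/12)
I = 5.9275 + 5.8827 + 5.8383 = 17.6485
F = (S − I)·e^(rT) = (218.20 − 17.6485) · e^(0.0455·6/12)
= 200.5515 · e^0.022750 = 200.5515 × 1.023011 = CHF 205.17

CHF 205.17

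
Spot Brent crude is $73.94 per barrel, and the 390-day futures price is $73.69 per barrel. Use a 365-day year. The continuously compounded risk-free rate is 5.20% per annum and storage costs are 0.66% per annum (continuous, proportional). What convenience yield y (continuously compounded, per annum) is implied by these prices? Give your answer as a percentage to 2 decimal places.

F = S·e^((r+u−y)T) ⇒ (r+u−y) = ln(F/S)/T
ln(73.69/73.94) = -0.003387; /T ⇒ -0.003170
y = r + u − ln(F/S)/T = 0.0520 + 0.0066 + 0.003170 = 0.061770
y = 6.18%

6.18%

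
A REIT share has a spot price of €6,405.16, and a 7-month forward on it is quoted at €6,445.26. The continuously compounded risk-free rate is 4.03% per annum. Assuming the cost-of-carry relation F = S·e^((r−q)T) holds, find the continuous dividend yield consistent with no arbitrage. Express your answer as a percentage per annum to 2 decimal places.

2.96%

From F = S·e^((r−q)T): (r − q) = ln(F/S)/T
ln(6445.26/6405.16) = ln(1.006261) = 0.006241
(r − q) = 0.006241 / (7/12) = 0.010699
q = r − ln(F/S)/T = 0.0403 − 0.010699 = 0.029601
q = 2.96%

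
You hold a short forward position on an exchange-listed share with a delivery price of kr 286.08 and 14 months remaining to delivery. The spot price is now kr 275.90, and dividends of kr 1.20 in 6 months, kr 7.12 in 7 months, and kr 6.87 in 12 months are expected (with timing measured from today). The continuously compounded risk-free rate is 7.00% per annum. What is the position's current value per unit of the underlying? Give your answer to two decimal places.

PV(remaining dividends) I = 1.20·e^(−0.0700·6/12) + 7.12·e^(−0.0700·7/12) + 6.87·e^(−0.0700·12/12) = 14.3994
Current forward F = (S − I)·e^(rT) = (275.90 − 14.3994)·e^(0.0700·14/12) = 261.5006 × 1.085094 = 283.7527
Value (long) = (F − K)·e^(−rT) = (283.7527 − 286.08) × 0.921579 = -2.1448
Short position value = −(long value) = kr 2.14

kr 2.14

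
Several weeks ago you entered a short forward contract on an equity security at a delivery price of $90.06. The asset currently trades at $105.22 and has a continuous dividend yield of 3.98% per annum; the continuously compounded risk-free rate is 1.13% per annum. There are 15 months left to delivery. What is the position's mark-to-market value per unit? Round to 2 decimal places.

-$11.32

Current fair forward for the remaining 15 months: F = S·e^((r − q)·T), (r − q) = 0.0113 − 0.0398 = -0.0285
F = 105.22 · e^(-0.0285 × 15/12) = 105.22 × 0.965002 = 101.5375
Value of long forward = (F − K)·e^(−rT) = (101.5375 − 90.06) · e^(−0.0113·15/12)
= 11.4775 × 0.985974 = 11.32
Short position value = −(long value) = -$11.32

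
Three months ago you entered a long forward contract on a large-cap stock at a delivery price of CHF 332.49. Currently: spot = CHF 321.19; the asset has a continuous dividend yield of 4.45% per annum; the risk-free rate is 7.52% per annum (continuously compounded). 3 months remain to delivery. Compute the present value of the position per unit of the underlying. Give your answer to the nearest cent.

-CHF 8.66

Current fair forward for the remaining 3 months: F = S·e^((r − q)·T), (r − q) = 0.0752 − 0.0445 = 0.0307
F = 321.19 · e^(0.0307 × 3/12) = 321.19 × 1.007705 = 323.6648
Value of long forward = (F − K)·e^(−rT) = (323.6648 − 332.49) · e^(−0.0752·3/12)
= -8.8252 × 0.981376 = -8.66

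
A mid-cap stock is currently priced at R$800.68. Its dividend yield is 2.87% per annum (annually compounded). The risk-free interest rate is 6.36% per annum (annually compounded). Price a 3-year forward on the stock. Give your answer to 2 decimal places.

F = S · (1+r)^T / (1+q)^T
= 800.68 × 1.203192 / 1.088595 = 800.68 × 1.105271
F = R$884.97

R$884.97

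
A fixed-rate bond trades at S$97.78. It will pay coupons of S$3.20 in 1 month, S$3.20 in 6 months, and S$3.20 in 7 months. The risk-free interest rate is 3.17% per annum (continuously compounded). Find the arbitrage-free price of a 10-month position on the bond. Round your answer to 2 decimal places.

PV(coupons) I = 3.20·e^(−0.0317·1/12) + 3.20·e^(−0.0317·6/12) + 3.20·e^(−0.0317·7/12)
I = 3.1916 + 3.1497 + 3.1414 = 9.4827
F = (S − I)·e^(rT) = (97.78 − 9.4827) · e^(0.0317·10/12)
= 88.2973 · e^0.026417 = 88.2973 × 1.026769 = S$90.66

S$90.66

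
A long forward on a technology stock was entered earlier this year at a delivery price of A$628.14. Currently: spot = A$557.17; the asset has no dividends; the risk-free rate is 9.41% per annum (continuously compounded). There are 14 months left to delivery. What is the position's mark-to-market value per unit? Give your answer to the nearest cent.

Current fair forward for the remaining 14 months: F = S·e^(r·T), r = 0.0941
F = 557.17 · e^(0.0941 × 14/12) = 557.17 × 1.116036 = 621.8218
Value of long forward = (F − K)·e^(−rT) = (621.8218 − 628.14) · e^(−0.0941·14/12)
= -6.3182 × 0.896028 = -5.66

-A$5.66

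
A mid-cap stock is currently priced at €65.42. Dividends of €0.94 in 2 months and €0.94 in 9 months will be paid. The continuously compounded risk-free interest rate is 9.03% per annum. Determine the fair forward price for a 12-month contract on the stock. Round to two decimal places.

PV(dividends) I = 0.94·e^(−0.0903·2/12) + 0.94·e^(−0.0903·9/12)
I = 0.9260 + 0.8784 = 1.8044
F = (S − I)·e^(rT) = (65.42 − 1.8044) · e^(0.0903·12/12)
= 63.6156 · e^0.090300 = 63.6156 × 1.094503 = €69.63

€69.63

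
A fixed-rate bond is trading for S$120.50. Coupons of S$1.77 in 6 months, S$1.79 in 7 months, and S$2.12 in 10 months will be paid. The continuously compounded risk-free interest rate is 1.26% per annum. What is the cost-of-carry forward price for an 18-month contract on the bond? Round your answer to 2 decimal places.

PV(coupons) I = 1.77·e^(−0.0126·6/12) + 1.79·e^(−0.0126·7/12) + 2.12·e^(−0.0126·10/12)
I = 1.7589 + 1.7769 + 2.0979 = 5.6337
F = (S − I)·e^(rT) = (120.50 − 5.6337) · e^(0.0126·18/12)
= 114.8663 · e^0.018900 = 114.8663 × 1.019080 = S$117.06

S$117.06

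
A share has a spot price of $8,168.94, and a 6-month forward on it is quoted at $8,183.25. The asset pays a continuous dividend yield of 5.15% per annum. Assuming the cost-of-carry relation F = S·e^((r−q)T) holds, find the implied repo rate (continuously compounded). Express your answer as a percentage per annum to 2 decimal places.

5.50%

From F = S·e^((r−q)T): (r − q) = ln(F/S)/T
ln(8183.25/8168.94) = ln(1.001752) = 0.001750
(r − q) = 0.001750 / (6/12) = 0.003500
r = ln(F/S)/T + q = 0.003500 + 0.0515 = 0.055000
r = 5.50%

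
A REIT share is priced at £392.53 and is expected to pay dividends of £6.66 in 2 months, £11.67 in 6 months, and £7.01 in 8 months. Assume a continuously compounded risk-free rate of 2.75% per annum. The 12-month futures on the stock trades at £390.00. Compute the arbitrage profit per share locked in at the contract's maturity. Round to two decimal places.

PV(dividends) I = 6.66·e^(−0.0275·2/12) + 11.67·e^(−0.0275·6/12) + 7.01·e^(−0.0275·8/12) = 25.0228
Fair futures F* = (S − I)·e^(rT) = (392.53 − 25.0228)·e^0.027500 = 367.5072 × 1.027882 = 377.7540
Market £390.00 > fair 377.7540: forward overpriced → cash-and-carry (borrow at r, buy the stock and collect the dividends, short the forward).
Profit at T = |F_mkt − F*| = |390.00 − 377.7540| = £12.25 per share

£12.25 per share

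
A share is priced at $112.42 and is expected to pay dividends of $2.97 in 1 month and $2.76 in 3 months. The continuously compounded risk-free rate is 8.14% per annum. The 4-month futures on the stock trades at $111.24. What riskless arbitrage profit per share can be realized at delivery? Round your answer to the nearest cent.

PV(dividends) I = 2.97·e^(−0.0814·1/12) + 2.76·e^(−0.0814·3/12) = 5.6543
Fair futures F* = (S − I)·e^(rT) = (112.42 − 5.6543)·e^0.027133 = 106.7657 × 1.027504 = 109.7022
Market $111.24 > fair 109.7022: forward overpriced → cash-and-carry (borrow at r, buy the stock and collect the dividends, short the forward).
Profit at T = |F_mkt − F*| = |111.24 − 109.7022| = $1.54 per share

$1.54 per share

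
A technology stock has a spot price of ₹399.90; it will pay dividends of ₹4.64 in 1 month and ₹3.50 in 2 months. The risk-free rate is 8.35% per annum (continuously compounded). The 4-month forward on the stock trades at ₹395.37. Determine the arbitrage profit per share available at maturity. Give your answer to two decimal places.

₹7.53 per share

PV(dividends) I = 4.64·e^(−0.0835·1/12) + 3.50·e^(−0.0835·2/12) = 8.0595
Fair forward F* = (S − I)·e^(rT) = (399.90 − 8.0595)·e^0.027833 = 391.8405 × 1.028224 = 402.8998
Market ₹395.37 < fair 402.8998: forward underpriced → reverse cash-and-carry (short the stock, invest proceeds at r, pay the dividends, go long the forward).
Profit at T = |F_mkt − F*| = |395.37 − 402.8998| = ₹7.53 per share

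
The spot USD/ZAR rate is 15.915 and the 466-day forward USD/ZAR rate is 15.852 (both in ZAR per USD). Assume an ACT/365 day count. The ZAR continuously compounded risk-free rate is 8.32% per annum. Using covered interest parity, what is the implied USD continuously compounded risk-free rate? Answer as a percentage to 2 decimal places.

F = S·e^((r_ZAR − r_USD)T) ⇒ r_USD = r_ZAR − ln(F/S)/T
ln(15.852/15.915) = -0.003966; /(466/365) = -0.003106
r_USD = 0.0832 + 0.003106 = 0.086306
r_USD = 8.63%

8.63%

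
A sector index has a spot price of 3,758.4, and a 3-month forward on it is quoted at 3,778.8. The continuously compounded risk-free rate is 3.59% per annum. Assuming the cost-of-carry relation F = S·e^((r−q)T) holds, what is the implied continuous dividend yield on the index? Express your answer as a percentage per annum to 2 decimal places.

From F = S·e^((r−q)T): (r − q) = ln(F/S)/T
ln(3778.8/3758.4) = ln(1.005428) = 0.005413
(r − q) = 0.005413 / (3/12) = 0.021652
q = r − ln(F/S)/T = 0.0359 − 0.021652 = 0.014248
q = 1.42%

1.42%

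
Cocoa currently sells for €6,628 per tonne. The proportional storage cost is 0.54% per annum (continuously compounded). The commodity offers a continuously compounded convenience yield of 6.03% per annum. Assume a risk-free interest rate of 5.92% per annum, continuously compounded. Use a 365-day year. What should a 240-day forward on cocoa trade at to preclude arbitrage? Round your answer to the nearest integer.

€6,647 per tonne

Net carry = r + u − y = 0.0592 + 0.0054 − 0.0603 = 0.0043
F = S·e^((r+u−y)T) = 6628 · e^(0.0043 × 240/365) = 6628 · e^0.002827
= 6628 × 1.002831 = €6,647 per tonne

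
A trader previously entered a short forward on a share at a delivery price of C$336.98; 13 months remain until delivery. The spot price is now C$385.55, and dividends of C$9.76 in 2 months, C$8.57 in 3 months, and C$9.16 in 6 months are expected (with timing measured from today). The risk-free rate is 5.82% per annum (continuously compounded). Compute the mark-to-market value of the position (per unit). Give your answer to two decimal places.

-C$42.15

PV(remaining dividends) I = 9.76·e^(−0.0582·2/12) + 8.57·e^(−0.0582·3/12) + 9.16·e^(−0.0582·6/12) = 27.0093
Current forward F = (S − I)·e^(rT) = (385.55 − 27.0093)·e^(0.0582·13/12) = 358.5407 × 1.065080 = 381.8745
Value (long) = (F − K)·e^(−rT) = (381.8745 − 336.98) × 0.938897 = 42.1513
Short position value = −(long value) = -C$42.15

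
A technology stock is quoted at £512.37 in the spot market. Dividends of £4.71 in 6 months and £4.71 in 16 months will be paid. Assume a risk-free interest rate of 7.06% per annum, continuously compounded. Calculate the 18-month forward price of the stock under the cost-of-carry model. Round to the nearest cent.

PV(dividends) I = 4.71·e^(−0.0706·6/12) + 4.71·e^(−0.0706·16/12)
I = 4.5466 + 4.2869 = 8.8335
F = (S − I)·e^(rT) = (512.37 − 8.8335) · e^(0.0706·18/12)
= 503.5365 · e^0.105900 = 503.5365 × 1.111711 = £559.79

£559.79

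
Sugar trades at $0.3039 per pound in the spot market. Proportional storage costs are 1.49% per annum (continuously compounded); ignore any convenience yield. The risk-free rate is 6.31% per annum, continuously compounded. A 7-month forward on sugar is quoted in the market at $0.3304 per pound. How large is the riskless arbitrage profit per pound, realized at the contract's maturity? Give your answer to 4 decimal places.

Fair forward: F* = S·e^(carry·T), with carry = (r + u) = 0.0631 + 0.0149 = 0.0780
F* = 0.3039 · e^(0.0780 × 7/12) = 0.3039 · e^0.045500 = 0.3039 × 1.046551 = $0.3180
Market $0.3304 > fair $0.3180: forward overpriced → cash-and-carry (buy spot, short the forward).
At maturity, profit = |F_mkt − F*| = |0.3304 − 0.3180| = $0.0124 per pound

$0.0124 per pound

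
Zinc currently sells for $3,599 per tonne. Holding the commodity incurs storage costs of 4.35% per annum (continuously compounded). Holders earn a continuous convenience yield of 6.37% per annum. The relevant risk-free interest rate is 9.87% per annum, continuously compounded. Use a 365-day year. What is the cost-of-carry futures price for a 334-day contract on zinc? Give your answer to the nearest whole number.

Net carry = r + u − y = 0.0987 + 0.0435 − 0.0637 = 0.0785
F = S·e^((r+u−y)T) = 3599 · e^(0.0785 × 334/365) = 3599 · e^0.071833
= 3599 × 1.074476 = $3,867 per tonne

$3,867 per tonne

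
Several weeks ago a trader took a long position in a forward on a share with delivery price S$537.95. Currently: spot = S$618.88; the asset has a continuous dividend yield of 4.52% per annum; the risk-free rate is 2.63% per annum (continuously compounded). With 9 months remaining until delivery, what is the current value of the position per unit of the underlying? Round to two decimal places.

Current fair forward for the remaining 9 months: F = S·e^((r − q)·T), (r − q) = 0.0263 − 0.0452 = -0.0189
F = 618.88 · e^(-0.0189 × 9/12) = 618.88 × 0.985925 = 610.1693
Value of long forward = (F − K)·e^(−rT) = (610.1693 − 537.95) · e^(−0.0263·9/12)
= 72.2193 × 0.980468 = 70.81

S$70.81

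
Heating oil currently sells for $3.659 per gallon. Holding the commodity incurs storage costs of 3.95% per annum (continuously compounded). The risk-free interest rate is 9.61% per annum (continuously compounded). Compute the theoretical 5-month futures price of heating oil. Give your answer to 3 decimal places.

$3.872 per gallon

Net carry = r + u − y = 0.0961 + 0.0395 − 0.0000 = 0.1356
F = S·e^((r+u−y)T) = 3.659 · e^(0.1356 × 5/12) = 3.659 · e^0.056500
= 3.659 × 1.058127 = $3.872 per gallon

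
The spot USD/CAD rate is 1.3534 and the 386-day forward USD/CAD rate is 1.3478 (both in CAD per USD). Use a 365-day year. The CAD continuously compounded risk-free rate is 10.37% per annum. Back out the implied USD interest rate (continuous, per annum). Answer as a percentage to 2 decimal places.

10.76%

F = S·e^((r_CAD − r_USD)T) ⇒ r_USD = r_CAD − ln(F/S)/T
ln(1.3478/1.3534) = -0.004146; /(386/365) = -0.003920
r_USD = 0.1037 + 0.003920 = 0.107620
r_USD = 10.76%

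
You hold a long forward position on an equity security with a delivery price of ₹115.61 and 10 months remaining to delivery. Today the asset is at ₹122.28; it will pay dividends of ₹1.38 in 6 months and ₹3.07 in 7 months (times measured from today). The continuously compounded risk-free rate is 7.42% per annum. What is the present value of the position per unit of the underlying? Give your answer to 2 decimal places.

₹9.33

PV(remaining dividends) I = 1.38·e^(−0.0742·6/12) + 3.07·e^(−0.0742·7/12) = 4.2697
Current forward F = (S − I)·e^(rT) = (122.28 − 4.2697)·e^(0.0742·10/12) = 118.0103 × 1.063785 = 125.5376
Value (long) = (F − K)·e^(−rT) = (125.5376 − 115.61) × 0.940040 = 9.3323
Value = ₹9.33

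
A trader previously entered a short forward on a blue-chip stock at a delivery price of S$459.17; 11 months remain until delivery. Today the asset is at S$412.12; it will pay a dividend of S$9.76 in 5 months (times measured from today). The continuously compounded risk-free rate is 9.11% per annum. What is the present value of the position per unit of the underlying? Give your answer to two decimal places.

PV(remaining dividends) I = 9.76·e^(−0.0911·5/12) = 9.3965
Current forward F = (S − I)·e^(rT) = (412.12 − 9.3965)·e^(0.0911·11/12) = 402.7235 × 1.087094 = 437.7983
Value (long) = (F − K)·e^(−rT) = (437.7983 − 459.17) × 0.919883 = -19.6595
Short position value = −(long value) = S$19.66

S$19.66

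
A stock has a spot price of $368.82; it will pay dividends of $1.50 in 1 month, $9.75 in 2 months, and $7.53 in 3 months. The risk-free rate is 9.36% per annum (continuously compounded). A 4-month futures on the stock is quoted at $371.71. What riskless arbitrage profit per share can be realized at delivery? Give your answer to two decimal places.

PV(dividends) I = 1.50·e^(−0.0936·1/12) + 9.75·e^(−0.0936·2/12) + 7.53·e^(−0.0936·3/12) = 18.4433
Fair futures F* = (S − I)·e^(rT) = (368.82 − 18.4433)·e^0.031200 = 350.3767 × 1.031692 = 361.4808
Market $371.71 > fair 361.4808: forward overpriced → cash-and-carry (borrow at r, buy the stock and collect the dividends, short the forward).
Profit at T = |F_mkt − F*| = |371.71 − 361.4808| = $10.23 per share

$10.23 per share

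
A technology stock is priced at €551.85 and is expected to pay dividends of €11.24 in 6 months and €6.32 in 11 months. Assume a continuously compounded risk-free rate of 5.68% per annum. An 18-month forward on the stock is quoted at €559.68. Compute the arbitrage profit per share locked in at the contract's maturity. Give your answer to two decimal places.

PV(dividends) I = 11.24·e^(−0.0568·6/12) + 6.32·e^(−0.0568·11/12) = 16.9246
Fair forward F* = (S − I)·e^(rT) = (551.85 − 16.9246)·e^0.085200 = 534.9254 × 1.088935 = 582.4990
Market €559.68 < fair 582.4990: forward underpriced → reverse cash-and-carry (short the stock, invest proceeds at r, pay the dividends, go long the forward).
Profit at T = |F_mkt − F*| = |559.68 − 582.4990| = €22.82 per share

€22.82 per share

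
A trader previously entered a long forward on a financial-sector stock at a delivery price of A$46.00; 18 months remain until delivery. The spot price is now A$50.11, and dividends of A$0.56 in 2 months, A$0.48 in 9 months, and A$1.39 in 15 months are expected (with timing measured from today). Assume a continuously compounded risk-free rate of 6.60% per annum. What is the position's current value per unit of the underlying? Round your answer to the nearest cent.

A$6.16

PV(remaining dividends) I = 0.56·e^(−0.0660·2/12) + 0.48·e^(−0.0660·9/12) + 1.39·e^(−0.0660·15/12) = 2.2906
Current forward F = (S − I)·e^(rT) = (50.11 − 2.2906)·e^(0.0660·18/12) = 47.8194 × 1.104066 = 52.7958
Value (long) = (F − K)·e^(−rT) = (52.7958 − 46.00) × 0.905743 = 6.1552
Value = A$6.16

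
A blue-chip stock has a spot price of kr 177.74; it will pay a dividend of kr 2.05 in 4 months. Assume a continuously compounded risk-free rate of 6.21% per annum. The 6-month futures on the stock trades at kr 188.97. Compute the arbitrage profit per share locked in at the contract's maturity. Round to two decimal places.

kr 7.70 per share

PV(dividends) I = 2.05·e^(−0.0621·4/12) = 2.0080
Fair futures F* = (S − I)·e^(rT) = (177.74 − 2.0080)·e^0.031050 = 175.7320 × 1.031537 = 181.2741
Market kr 188.97 > fair 181.2741: forward overpriced → cash-and-carry (borrow at r, buy the stock and collect the dividends, short the forward).
Profit at T = |F_mkt − F*| = |188.97 − 181.2741| = kr 7.70 per share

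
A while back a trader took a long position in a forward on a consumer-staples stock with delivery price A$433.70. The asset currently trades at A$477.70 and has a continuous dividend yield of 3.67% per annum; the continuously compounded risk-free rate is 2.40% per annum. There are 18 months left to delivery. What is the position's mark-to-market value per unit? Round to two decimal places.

A$33.75

Current fair forward for the remaining 18 months: F = S·e^((r − q)·T), (r − q) = 0.0240 − 0.0367 = -0.0127
F = 477.70 · e^(-0.0127 × 18/12) = 477.70 × 0.981130 = 468.6858
Value of long forward = (F − K)·e^(−rT) = (468.6858 − 433.70) · e^(−0.0240·18/12)
= 34.9858 × 0.964640 = 33.75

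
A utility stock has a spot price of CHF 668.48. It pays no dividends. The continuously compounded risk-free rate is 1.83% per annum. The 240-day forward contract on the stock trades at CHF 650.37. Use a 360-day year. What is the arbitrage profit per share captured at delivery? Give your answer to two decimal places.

Fair forward: F* = S·e^(carry·T), with carry = r = 0.0183
F* = 668.48 · e^(0.0183 × 240/360) = 668.48 · e^0.012200 = 668.48 × 1.012275 = CHF 676.6856
Market CHF 650.37 < fair CHF 676.6856: forward underpriced → reverse cash-and-carry (short spot, go long the forward).
At maturity, profit = |F_mkt − F*| = |650.37 − 676.6856| = CHF 26.32 per share

CHF 26.32 per share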